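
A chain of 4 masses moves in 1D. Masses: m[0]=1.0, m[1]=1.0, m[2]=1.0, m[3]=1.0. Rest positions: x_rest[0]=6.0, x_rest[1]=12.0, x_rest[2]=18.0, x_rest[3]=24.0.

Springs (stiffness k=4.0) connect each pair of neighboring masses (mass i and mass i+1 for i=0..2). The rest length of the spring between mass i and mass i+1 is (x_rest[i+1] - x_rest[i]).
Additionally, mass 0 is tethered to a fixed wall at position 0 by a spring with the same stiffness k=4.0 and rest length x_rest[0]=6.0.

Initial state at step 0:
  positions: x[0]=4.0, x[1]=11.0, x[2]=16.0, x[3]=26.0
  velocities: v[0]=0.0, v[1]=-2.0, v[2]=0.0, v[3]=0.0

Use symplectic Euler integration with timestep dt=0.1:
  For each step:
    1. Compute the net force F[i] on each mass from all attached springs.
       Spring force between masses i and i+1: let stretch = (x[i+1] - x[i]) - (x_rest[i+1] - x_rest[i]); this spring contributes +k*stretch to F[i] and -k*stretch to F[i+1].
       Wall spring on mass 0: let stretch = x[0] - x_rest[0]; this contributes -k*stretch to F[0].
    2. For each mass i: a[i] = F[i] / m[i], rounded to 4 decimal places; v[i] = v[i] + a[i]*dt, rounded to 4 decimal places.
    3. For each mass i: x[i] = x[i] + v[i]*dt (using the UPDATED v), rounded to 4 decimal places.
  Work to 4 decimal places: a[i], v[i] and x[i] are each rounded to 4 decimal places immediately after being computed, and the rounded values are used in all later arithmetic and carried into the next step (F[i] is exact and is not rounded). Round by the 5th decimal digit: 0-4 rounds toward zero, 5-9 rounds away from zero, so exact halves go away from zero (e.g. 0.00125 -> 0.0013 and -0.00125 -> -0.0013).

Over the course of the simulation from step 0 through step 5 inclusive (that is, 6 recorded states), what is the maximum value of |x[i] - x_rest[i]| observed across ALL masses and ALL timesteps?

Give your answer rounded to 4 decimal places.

Step 0: x=[4.0000 11.0000 16.0000 26.0000] v=[0.0000 -2.0000 0.0000 0.0000]
Step 1: x=[4.1200 10.7200 16.2000 25.8400] v=[1.2000 -2.8000 2.0000 -1.6000]
Step 2: x=[4.3392 10.3952 16.5664 25.5344] v=[2.1920 -3.2480 3.6640 -3.0560]
Step 3: x=[4.6271 10.0750 17.0447 25.1101] v=[2.8787 -3.2019 4.7827 -4.2432]
Step 4: x=[4.9478 9.8157 17.5668 24.6032] v=[3.2070 -2.5932 5.2210 -5.0694]
Step 5: x=[5.2653 9.6717 18.0603 24.0548] v=[3.1750 -1.4399 4.9351 -5.4840]
Max displacement = 2.3283

Answer: 2.3283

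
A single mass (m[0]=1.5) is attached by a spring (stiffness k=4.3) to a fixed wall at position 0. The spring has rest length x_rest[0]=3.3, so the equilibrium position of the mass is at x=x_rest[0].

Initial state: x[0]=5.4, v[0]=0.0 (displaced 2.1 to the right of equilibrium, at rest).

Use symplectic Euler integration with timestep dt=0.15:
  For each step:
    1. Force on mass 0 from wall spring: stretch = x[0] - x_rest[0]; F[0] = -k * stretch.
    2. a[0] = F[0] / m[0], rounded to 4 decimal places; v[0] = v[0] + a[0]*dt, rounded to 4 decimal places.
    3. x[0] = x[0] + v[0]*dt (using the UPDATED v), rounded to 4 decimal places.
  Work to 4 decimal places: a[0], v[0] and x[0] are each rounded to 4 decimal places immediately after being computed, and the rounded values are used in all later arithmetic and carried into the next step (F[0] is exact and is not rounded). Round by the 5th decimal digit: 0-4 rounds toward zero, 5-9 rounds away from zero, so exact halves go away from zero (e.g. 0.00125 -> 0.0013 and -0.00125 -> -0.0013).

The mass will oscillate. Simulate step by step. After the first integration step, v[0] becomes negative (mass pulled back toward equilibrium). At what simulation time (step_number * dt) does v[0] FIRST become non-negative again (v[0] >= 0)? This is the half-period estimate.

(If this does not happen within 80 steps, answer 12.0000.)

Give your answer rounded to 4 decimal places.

Answer: 1.9500

Derivation:
Step 0: x=[5.4000] v=[0.0000]
Step 1: x=[5.2646] v=[-0.9030]
Step 2: x=[5.0024] v=[-1.7478]
Step 3: x=[4.6304] v=[-2.4798]
Step 4: x=[4.1726] v=[-3.0519]
Step 5: x=[3.6585] v=[-3.4271]
Step 6: x=[3.1213] v=[-3.5813]
Step 7: x=[2.5956] v=[-3.5045]
Step 8: x=[2.1154] v=[-3.2016]
Step 9: x=[1.7116] v=[-2.6922]
Step 10: x=[1.4102] v=[-2.0092]
Step 11: x=[1.2307] v=[-1.1966]
Step 12: x=[1.1847] v=[-0.3068]
Step 13: x=[1.2751] v=[0.6028]
First v>=0 after going negative at step 13, time=1.9500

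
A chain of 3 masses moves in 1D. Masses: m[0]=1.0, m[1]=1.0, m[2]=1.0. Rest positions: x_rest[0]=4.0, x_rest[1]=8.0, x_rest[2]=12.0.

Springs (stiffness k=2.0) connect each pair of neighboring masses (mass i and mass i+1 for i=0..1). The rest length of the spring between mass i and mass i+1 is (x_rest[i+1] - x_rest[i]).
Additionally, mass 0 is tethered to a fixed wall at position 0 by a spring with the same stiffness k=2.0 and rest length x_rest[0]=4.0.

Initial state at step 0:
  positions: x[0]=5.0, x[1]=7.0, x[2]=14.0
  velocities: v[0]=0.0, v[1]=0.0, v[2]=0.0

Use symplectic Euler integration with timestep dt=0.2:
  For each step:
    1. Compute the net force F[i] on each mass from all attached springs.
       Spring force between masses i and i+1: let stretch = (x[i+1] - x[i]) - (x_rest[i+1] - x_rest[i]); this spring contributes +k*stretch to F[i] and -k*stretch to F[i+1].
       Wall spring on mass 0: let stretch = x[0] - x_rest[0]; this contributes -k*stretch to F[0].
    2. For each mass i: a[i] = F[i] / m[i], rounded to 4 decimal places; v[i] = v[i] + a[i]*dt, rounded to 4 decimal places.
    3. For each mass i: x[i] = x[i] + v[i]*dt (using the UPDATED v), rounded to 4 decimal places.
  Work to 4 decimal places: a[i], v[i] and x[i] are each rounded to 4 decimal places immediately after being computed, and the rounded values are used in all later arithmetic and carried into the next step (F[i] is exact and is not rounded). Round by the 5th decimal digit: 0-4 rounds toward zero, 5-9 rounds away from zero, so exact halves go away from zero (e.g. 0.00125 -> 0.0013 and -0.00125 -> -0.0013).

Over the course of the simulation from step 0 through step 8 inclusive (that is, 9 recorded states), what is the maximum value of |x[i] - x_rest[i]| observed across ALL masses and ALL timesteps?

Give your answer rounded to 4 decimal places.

Step 0: x=[5.0000 7.0000 14.0000] v=[0.0000 0.0000 0.0000]
Step 1: x=[4.7600 7.4000 13.7600] v=[-1.2000 2.0000 -1.2000]
Step 2: x=[4.3504 8.0976 13.3312] v=[-2.0480 3.4880 -2.1440]
Step 3: x=[3.8925 8.9141 12.8037] v=[-2.2893 4.0826 -2.6374]
Step 4: x=[3.5250 9.6401 12.2851] v=[-1.8377 3.6298 -2.5932]
Step 5: x=[3.3647 10.0885 11.8749] v=[-0.8017 2.2418 -2.0512]
Step 6: x=[3.4731 10.1419 11.6417] v=[0.5419 0.2668 -1.1658]
Step 7: x=[3.8371 9.7817 11.6086] v=[1.8202 -1.8008 -0.1657]
Step 8: x=[4.3697 9.0921 11.7493] v=[2.6632 -3.4479 0.7035]
Max displacement = 2.1419

Answer: 2.1419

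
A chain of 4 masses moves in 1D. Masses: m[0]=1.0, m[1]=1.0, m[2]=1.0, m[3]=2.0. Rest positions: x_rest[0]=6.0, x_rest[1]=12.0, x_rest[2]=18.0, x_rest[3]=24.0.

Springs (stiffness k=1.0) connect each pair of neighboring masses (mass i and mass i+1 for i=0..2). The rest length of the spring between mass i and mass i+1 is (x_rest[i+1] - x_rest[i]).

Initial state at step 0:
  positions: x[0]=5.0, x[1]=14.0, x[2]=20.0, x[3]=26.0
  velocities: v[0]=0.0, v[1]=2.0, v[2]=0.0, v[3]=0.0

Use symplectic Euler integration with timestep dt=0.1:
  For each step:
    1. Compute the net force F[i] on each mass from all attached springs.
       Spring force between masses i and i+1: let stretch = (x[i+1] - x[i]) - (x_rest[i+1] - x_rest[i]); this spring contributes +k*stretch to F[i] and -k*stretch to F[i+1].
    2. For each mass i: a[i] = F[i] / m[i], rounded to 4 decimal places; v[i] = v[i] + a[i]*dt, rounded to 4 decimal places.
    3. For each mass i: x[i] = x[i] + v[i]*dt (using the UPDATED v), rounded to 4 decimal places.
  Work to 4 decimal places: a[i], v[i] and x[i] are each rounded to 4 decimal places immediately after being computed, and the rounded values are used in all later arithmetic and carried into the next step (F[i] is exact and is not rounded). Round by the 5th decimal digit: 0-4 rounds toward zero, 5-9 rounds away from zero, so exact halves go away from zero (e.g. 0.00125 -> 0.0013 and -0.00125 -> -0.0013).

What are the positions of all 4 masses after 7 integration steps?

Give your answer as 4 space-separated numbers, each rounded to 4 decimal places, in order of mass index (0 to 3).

Answer: 5.8722 14.4585 20.0675 26.0009

Derivation:
Step 0: x=[5.0000 14.0000 20.0000 26.0000] v=[0.0000 2.0000 0.0000 0.0000]
Step 1: x=[5.0300 14.1700 20.0000 26.0000] v=[0.3000 1.7000 0.0000 0.0000]
Step 2: x=[5.0914 14.3069 20.0017 26.0000] v=[0.6140 1.3690 0.0170 0.0000]
Step 3: x=[5.1850 14.4086 20.0064 26.0000] v=[0.9356 1.0169 0.0474 0.0001]
Step 4: x=[5.3108 14.4740 20.0151 26.0000] v=[1.2580 0.6543 0.0870 0.0004]
Step 5: x=[5.4682 14.5032 20.0282 26.0001] v=[1.5743 0.2921 0.1314 0.0012]
Step 6: x=[5.6560 14.4973 20.0458 26.0004] v=[1.8778 -0.0589 0.1761 0.0026]
Step 7: x=[5.8722 14.4585 20.0675 26.0009] v=[2.1619 -0.3882 0.2167 0.0049]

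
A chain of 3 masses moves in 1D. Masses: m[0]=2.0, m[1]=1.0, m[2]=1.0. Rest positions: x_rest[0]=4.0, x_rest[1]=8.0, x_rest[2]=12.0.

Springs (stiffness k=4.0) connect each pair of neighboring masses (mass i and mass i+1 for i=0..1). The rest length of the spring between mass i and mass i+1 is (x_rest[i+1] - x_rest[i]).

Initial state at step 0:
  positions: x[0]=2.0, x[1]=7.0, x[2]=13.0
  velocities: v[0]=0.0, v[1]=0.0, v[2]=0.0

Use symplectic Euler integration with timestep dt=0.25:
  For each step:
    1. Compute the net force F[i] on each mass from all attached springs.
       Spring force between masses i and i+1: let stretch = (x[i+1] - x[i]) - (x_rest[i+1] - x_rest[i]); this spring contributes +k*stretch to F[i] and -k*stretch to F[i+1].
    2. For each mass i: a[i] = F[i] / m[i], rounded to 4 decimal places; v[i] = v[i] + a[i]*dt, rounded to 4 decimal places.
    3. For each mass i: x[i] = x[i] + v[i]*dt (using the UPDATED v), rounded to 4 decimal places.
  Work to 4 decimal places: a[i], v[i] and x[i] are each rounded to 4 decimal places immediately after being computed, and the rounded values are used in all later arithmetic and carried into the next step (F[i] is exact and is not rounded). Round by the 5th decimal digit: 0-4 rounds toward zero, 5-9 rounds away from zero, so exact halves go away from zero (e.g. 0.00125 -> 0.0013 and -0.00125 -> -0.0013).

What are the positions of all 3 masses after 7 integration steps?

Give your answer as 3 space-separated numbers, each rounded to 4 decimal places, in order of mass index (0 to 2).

Answer: 4.2453 5.9785 9.5312

Derivation:
Step 0: x=[2.0000 7.0000 13.0000] v=[0.0000 0.0000 0.0000]
Step 1: x=[2.1250 7.2500 12.5000] v=[0.5000 1.0000 -2.0000]
Step 2: x=[2.3906 7.5313 11.6875] v=[1.0625 1.1250 -3.2500]
Step 3: x=[2.7988 7.5664 10.8360] v=[1.6329 0.1405 -3.4062]
Step 4: x=[3.3030 7.2270 10.1671] v=[2.0167 -1.3575 -2.6758]
Step 5: x=[3.7977 6.6417 9.7631] v=[1.9787 -2.3414 -1.6159]
Step 6: x=[4.1479 6.1257 9.5788] v=[1.4007 -2.0640 -0.7373]
Step 7: x=[4.2453 5.9785 9.5312] v=[0.3896 -0.5887 -0.1904]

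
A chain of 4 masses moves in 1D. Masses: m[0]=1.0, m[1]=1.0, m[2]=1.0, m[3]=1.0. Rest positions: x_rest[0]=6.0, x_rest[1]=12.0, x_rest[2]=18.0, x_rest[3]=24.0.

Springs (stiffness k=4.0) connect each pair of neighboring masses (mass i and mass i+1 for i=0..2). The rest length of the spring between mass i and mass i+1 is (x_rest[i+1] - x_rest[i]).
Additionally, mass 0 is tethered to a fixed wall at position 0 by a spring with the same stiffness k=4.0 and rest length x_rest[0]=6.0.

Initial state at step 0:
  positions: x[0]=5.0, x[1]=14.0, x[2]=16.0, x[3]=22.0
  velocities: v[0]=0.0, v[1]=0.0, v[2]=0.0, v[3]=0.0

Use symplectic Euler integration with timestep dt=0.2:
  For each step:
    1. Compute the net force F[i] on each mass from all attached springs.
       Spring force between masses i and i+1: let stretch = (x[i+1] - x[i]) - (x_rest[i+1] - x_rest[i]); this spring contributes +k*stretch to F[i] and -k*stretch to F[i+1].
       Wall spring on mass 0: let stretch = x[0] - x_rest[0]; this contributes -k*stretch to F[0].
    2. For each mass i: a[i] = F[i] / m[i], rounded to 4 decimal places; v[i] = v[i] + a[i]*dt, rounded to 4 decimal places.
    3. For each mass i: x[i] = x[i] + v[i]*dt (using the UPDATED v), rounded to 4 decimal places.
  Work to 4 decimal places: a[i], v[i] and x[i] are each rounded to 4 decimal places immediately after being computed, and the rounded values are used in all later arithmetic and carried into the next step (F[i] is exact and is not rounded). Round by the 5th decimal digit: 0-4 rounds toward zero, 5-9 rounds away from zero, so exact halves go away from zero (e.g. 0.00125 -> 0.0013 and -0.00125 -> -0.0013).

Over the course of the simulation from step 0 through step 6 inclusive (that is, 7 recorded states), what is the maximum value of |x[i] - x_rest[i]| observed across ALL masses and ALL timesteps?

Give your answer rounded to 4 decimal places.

Step 0: x=[5.0000 14.0000 16.0000 22.0000] v=[0.0000 0.0000 0.0000 0.0000]
Step 1: x=[5.6400 12.8800 16.6400 22.0000] v=[3.2000 -5.6000 3.2000 0.0000]
Step 2: x=[6.5360 11.2032 17.5360 22.1024] v=[4.4800 -8.3840 4.4800 0.5120]
Step 3: x=[7.1330 9.7929 18.1494 22.4342] v=[2.9850 -7.0515 3.0669 1.6589]
Step 4: x=[7.0143 9.2941 18.1113 23.0404] v=[-0.5935 -2.4942 -0.1905 3.0311]
Step 5: x=[6.1381 9.8412 17.4511 23.8180] v=[-4.3811 2.7357 -3.3010 3.8878]
Step 6: x=[4.8723 11.0134 16.5920 24.5369] v=[-6.3291 5.8611 -4.2954 3.5943]
Max displacement = 2.7059

Answer: 2.7059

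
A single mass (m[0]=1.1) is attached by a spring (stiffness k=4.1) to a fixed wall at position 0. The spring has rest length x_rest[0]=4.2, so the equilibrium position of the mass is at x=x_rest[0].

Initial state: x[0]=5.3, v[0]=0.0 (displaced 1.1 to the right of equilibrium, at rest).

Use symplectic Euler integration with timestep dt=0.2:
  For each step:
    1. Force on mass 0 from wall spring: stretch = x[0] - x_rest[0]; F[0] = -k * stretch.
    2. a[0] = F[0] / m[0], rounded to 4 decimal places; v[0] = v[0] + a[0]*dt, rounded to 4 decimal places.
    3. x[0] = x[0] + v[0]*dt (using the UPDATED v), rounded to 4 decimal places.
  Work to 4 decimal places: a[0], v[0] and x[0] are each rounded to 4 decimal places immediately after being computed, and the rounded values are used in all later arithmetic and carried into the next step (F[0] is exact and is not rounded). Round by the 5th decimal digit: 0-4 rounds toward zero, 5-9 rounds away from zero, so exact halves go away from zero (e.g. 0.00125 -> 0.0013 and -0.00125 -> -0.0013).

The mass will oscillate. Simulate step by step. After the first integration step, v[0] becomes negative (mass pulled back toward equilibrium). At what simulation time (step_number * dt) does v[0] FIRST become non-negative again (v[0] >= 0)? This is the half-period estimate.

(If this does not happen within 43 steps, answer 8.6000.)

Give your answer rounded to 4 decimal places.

Step 0: x=[5.3000] v=[0.0000]
Step 1: x=[5.1360] v=[-0.8200]
Step 2: x=[4.8325] v=[-1.5177]
Step 3: x=[4.4347] v=[-1.9892]
Step 4: x=[4.0019] v=[-2.1642]
Step 5: x=[3.5986] v=[-2.0165]
Step 6: x=[3.2850] v=[-1.5682]
Step 7: x=[3.1078] v=[-0.8861]
Step 8: x=[3.0934] v=[-0.0719]
Step 9: x=[3.2440] v=[0.7530]
First v>=0 after going negative at step 9, time=1.8000

Answer: 1.8000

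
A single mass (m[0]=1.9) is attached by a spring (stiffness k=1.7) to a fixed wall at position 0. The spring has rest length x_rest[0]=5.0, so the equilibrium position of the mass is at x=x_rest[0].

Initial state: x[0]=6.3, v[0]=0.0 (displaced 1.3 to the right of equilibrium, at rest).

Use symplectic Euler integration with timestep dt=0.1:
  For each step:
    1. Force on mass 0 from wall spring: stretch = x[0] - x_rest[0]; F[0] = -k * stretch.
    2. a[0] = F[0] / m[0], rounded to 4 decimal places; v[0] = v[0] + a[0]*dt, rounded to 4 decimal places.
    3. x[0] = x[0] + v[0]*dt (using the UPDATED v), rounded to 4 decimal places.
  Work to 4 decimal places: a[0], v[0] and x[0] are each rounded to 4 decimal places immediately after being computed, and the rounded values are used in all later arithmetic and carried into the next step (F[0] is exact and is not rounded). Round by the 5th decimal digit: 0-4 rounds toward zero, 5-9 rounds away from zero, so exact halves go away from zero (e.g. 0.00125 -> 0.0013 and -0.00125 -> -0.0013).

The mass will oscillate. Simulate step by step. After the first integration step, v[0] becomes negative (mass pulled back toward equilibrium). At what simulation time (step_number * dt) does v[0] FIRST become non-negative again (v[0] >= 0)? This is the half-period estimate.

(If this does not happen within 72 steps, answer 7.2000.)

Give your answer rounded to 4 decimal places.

Step 0: x=[6.3000] v=[0.0000]
Step 1: x=[6.2884] v=[-0.1163]
Step 2: x=[6.2652] v=[-0.2316]
Step 3: x=[6.2307] v=[-0.3448]
Step 4: x=[6.1852] v=[-0.4549]
Step 5: x=[6.1291] v=[-0.5609]
Step 6: x=[6.0629] v=[-0.6619]
Step 7: x=[5.9872] v=[-0.7570]
Step 8: x=[5.9027] v=[-0.8453]
Step 9: x=[5.8101] v=[-0.9261]
Step 10: x=[5.7102] v=[-0.9986]
Step 11: x=[5.6040] v=[-1.0621]
Step 12: x=[5.4924] v=[-1.1161]
Step 13: x=[5.3764] v=[-1.1602]
Step 14: x=[5.2570] v=[-1.1939]
Step 15: x=[5.1353] v=[-1.2169]
Step 16: x=[5.0124] v=[-1.2290]
Step 17: x=[4.8894] v=[-1.2301]
Step 18: x=[4.7674] v=[-1.2202]
Step 19: x=[4.6475] v=[-1.1994]
Step 20: x=[4.5307] v=[-1.1679]
Step 21: x=[4.4181] v=[-1.1259]
Step 22: x=[4.3107] v=[-1.0738]
Step 23: x=[4.2095] v=[-1.0121]
Step 24: x=[4.1154] v=[-0.9414]
Step 25: x=[4.0292] v=[-0.8623]
Step 26: x=[3.9517] v=[-0.7754]
Step 27: x=[3.8835] v=[-0.6816]
Step 28: x=[3.8253] v=[-0.5817]
Step 29: x=[3.7776] v=[-0.4766]
Step 30: x=[3.7409] v=[-0.3672]
Step 31: x=[3.7155] v=[-0.2545]
Step 32: x=[3.7015] v=[-0.1396]
Step 33: x=[3.6992] v=[-0.0234]
Step 34: x=[3.7085] v=[0.0930]
First v>=0 after going negative at step 34, time=3.4000

Answer: 3.4000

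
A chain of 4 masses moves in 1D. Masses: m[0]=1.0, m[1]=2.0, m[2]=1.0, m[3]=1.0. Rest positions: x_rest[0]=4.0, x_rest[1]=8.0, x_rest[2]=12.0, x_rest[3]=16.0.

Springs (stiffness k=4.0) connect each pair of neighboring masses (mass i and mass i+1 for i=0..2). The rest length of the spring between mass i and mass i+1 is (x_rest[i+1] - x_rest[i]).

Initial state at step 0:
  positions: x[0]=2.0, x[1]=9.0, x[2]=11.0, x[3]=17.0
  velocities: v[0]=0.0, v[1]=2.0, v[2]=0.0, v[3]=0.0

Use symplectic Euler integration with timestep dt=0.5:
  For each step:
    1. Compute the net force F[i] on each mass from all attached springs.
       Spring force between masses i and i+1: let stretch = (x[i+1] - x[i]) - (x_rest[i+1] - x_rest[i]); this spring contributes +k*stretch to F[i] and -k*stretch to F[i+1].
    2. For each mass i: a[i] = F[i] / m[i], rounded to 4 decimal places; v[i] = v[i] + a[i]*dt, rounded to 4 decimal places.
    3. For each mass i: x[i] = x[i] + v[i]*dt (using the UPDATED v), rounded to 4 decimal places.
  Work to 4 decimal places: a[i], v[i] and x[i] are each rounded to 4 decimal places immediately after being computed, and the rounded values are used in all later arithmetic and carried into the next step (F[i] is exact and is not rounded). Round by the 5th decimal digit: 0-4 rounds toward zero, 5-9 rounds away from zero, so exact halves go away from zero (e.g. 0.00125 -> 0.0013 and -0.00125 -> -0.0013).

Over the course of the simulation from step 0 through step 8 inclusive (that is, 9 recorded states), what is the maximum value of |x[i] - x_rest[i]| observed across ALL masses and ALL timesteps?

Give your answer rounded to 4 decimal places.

Answer: 5.0000

Derivation:
Step 0: x=[2.0000 9.0000 11.0000 17.0000] v=[0.0000 2.0000 0.0000 0.0000]
Step 1: x=[5.0000 7.5000 15.0000 15.0000] v=[6.0000 -3.0000 8.0000 -4.0000]
Step 2: x=[6.5000 8.5000 11.5000 17.0000] v=[3.0000 2.0000 -7.0000 4.0000]
Step 3: x=[6.0000 10.0000 10.5000 17.5000] v=[-1.0000 3.0000 -2.0000 1.0000]
Step 4: x=[5.5000 9.7500 16.0000 15.0000] v=[-1.0000 -0.5000 11.0000 -5.0000]
Step 5: x=[5.2500 10.5000 14.2500 17.5000] v=[-0.5000 1.5000 -3.5000 5.0000]
Step 6: x=[6.2500 10.5000 12.0000 20.7500] v=[2.0000 0.0000 -4.5000 6.5000]
Step 7: x=[7.5000 9.1250 17.0000 19.2500] v=[2.5000 -2.7500 10.0000 -3.0000]
Step 8: x=[6.3750 10.8750 16.3750 19.5000] v=[-2.2500 3.5000 -1.2500 0.5000]
Max displacement = 5.0000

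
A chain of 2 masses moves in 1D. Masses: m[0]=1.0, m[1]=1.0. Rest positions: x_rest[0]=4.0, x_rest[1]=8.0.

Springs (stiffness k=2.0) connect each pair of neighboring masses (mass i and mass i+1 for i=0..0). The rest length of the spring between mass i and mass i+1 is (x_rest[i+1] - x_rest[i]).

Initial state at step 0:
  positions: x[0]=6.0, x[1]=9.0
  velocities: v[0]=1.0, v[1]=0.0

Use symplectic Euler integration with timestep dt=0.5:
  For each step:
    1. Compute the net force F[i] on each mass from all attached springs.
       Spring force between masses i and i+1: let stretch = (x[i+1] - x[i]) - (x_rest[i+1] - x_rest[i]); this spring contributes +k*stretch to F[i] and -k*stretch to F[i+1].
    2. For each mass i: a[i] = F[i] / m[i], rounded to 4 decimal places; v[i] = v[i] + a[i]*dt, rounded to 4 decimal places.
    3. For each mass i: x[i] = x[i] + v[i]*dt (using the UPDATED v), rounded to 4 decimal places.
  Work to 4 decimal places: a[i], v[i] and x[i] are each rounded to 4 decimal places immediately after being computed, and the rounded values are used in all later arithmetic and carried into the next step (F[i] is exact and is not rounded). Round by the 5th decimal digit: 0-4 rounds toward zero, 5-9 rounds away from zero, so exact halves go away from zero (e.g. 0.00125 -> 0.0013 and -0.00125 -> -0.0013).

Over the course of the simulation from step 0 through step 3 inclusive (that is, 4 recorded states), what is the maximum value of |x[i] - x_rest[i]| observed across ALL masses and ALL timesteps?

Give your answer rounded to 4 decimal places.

Answer: 2.7500

Derivation:
Step 0: x=[6.0000 9.0000] v=[1.0000 0.0000]
Step 1: x=[6.0000 9.5000] v=[0.0000 1.0000]
Step 2: x=[5.7500 10.2500] v=[-0.5000 1.5000]
Step 3: x=[5.7500 10.7500] v=[0.0000 1.0000]
Max displacement = 2.7500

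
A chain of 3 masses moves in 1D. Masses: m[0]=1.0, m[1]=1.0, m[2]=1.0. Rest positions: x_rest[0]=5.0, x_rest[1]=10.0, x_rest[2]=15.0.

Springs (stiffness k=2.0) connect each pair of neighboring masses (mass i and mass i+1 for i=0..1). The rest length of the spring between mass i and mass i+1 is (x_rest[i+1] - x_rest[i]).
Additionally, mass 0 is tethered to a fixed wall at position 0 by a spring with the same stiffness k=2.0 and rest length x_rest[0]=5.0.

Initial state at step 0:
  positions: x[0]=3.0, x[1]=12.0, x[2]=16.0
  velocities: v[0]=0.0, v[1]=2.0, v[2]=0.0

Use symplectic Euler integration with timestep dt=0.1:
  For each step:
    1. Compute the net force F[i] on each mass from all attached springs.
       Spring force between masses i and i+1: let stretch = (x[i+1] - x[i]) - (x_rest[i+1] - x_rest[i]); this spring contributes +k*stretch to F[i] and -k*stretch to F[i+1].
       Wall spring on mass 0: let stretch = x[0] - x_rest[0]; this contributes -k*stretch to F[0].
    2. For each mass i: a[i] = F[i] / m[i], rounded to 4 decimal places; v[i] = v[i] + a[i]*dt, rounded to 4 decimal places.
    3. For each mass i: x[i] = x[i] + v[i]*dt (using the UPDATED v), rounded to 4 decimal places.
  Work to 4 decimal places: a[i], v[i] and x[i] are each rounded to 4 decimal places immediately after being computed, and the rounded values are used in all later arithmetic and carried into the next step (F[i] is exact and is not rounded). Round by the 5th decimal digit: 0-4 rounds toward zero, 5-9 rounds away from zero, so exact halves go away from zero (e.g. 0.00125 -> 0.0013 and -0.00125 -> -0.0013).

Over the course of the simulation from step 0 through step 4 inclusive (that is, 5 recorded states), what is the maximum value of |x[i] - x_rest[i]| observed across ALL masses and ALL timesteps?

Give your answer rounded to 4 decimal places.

Step 0: x=[3.0000 12.0000 16.0000] v=[0.0000 2.0000 0.0000]
Step 1: x=[3.1200 12.1000 16.0200] v=[1.2000 1.0000 0.2000]
Step 2: x=[3.3572 12.0988 16.0616] v=[2.3720 -0.0120 0.4160]
Step 3: x=[3.7021 12.0020 16.1239] v=[3.4489 -0.9678 0.6234]
Step 4: x=[4.1390 11.8217 16.2038] v=[4.3685 -1.8034 0.7990]
Max displacement = 2.1000

Answer: 2.1000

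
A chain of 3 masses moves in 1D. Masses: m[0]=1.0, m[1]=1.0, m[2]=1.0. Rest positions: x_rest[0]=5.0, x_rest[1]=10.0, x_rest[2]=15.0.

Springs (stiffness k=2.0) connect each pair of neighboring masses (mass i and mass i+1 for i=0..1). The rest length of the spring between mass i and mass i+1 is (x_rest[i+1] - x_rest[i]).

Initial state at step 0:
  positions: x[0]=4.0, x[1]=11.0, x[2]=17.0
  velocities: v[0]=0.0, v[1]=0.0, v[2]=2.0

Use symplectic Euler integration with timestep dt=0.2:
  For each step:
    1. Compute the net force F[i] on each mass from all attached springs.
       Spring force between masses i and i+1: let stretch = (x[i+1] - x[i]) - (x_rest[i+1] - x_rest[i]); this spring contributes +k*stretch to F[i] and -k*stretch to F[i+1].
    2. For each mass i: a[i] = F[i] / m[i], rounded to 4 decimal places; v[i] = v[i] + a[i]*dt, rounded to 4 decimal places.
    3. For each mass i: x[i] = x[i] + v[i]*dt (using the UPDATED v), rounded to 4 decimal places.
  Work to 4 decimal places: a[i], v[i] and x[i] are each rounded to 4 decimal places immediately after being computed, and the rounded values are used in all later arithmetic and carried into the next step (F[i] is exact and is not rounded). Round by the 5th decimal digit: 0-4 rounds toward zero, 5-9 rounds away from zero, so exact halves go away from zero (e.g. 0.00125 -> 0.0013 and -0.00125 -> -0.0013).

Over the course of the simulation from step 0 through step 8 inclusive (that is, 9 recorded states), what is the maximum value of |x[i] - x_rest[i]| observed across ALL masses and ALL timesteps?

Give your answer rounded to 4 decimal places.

Step 0: x=[4.0000 11.0000 17.0000] v=[0.0000 0.0000 2.0000]
Step 1: x=[4.1600 10.9200 17.3200] v=[0.8000 -0.4000 1.6000]
Step 2: x=[4.4608 10.8112 17.5280] v=[1.5040 -0.5440 1.0400]
Step 3: x=[4.8696 10.7317 17.5987] v=[2.0442 -0.3974 0.3533]
Step 4: x=[5.3474 10.7326 17.5200] v=[2.3890 0.0046 -0.3935]
Step 5: x=[5.8560 10.8457 17.2983] v=[2.5431 0.5655 -1.1085]
Step 6: x=[6.3638 11.0758 16.9604] v=[2.5390 1.1507 -1.6895]
Step 7: x=[6.8486 11.3997 16.5517] v=[2.4238 1.6197 -2.0433]
Step 8: x=[7.2974 11.7717 16.1309] v=[2.2442 1.8601 -2.1041]
Max displacement = 2.5987

Answer: 2.5987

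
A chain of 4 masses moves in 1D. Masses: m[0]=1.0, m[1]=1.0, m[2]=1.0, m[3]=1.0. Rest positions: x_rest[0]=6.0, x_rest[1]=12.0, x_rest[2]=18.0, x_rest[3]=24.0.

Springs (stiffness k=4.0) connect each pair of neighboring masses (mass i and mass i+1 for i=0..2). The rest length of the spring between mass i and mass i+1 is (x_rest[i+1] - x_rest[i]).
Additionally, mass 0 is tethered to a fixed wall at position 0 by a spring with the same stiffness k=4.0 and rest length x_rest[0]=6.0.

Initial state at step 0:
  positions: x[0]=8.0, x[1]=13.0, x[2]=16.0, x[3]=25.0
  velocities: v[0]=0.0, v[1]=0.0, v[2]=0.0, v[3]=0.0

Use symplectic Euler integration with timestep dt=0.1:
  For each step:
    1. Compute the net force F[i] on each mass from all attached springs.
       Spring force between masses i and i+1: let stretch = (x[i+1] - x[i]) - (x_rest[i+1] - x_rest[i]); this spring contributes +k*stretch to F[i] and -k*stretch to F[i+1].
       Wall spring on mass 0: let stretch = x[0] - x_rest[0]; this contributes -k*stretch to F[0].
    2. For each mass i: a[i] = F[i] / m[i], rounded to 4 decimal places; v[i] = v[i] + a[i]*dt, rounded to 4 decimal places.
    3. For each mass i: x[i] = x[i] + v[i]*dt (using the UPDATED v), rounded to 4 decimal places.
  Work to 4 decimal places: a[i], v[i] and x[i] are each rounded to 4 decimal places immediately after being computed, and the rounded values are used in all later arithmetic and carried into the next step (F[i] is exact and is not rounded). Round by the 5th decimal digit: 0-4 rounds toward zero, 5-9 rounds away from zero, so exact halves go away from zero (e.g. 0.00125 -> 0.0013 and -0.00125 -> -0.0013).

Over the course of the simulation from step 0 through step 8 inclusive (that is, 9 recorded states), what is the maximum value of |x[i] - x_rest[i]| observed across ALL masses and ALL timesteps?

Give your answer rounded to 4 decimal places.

Step 0: x=[8.0000 13.0000 16.0000 25.0000] v=[0.0000 0.0000 0.0000 0.0000]
Step 1: x=[7.8800 12.9200 16.2400 24.8800] v=[-1.2000 -0.8000 2.4000 -1.2000]
Step 2: x=[7.6464 12.7712 16.6928 24.6544] v=[-2.3360 -1.4880 4.5280 -2.2560]
Step 3: x=[7.3119 12.5743 17.3072 24.3503] v=[-3.3446 -1.9693 6.1440 -3.0406]
Step 4: x=[6.8955 12.3562 18.0140 24.0045] v=[-4.1644 -2.1811 7.0681 -3.4578]
Step 5: x=[6.4217 12.1460 18.7341 23.6591] v=[-4.7383 -2.1023 7.2012 -3.4540]
Step 6: x=[5.9200 11.9703 19.3877 23.3567] v=[-5.0173 -1.7568 6.5360 -3.0240]
Step 7: x=[5.4235 11.8493 19.9034 23.1355] v=[-4.9652 -1.2100 5.1566 -2.2116]
Step 8: x=[4.9671 11.7934 20.2262 23.0251] v=[-4.5643 -0.5587 3.2278 -1.1044]
Max displacement = 2.2262

Answer: 2.2262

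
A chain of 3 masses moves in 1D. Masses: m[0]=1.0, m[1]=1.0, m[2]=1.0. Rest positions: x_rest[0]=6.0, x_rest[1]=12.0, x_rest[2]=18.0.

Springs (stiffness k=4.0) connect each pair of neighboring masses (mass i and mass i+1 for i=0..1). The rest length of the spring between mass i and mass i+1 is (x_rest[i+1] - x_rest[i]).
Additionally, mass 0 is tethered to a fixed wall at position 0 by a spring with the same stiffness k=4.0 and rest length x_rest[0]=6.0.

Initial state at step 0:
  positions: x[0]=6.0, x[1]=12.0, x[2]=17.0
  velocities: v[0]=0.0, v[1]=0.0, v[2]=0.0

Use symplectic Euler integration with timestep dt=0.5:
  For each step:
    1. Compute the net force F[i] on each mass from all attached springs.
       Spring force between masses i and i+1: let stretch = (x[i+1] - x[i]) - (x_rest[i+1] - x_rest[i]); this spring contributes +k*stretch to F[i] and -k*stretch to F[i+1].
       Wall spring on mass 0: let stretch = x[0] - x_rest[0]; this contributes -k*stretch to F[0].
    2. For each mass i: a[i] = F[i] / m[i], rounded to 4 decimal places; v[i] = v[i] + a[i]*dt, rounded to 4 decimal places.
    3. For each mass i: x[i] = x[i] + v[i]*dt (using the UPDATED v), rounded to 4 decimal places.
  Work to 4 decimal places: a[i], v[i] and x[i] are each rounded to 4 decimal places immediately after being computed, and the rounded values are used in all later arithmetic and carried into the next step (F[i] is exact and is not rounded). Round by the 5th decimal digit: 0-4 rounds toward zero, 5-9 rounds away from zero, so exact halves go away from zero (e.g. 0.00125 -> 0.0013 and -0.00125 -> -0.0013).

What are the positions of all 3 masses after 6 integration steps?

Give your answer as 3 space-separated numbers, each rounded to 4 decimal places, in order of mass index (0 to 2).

Step 0: x=[6.0000 12.0000 17.0000] v=[0.0000 0.0000 0.0000]
Step 1: x=[6.0000 11.0000 18.0000] v=[0.0000 -2.0000 2.0000]
Step 2: x=[5.0000 12.0000 18.0000] v=[-2.0000 2.0000 0.0000]
Step 3: x=[6.0000 12.0000 18.0000] v=[2.0000 0.0000 0.0000]
Step 4: x=[7.0000 12.0000 18.0000] v=[2.0000 0.0000 0.0000]
Step 5: x=[6.0000 13.0000 18.0000] v=[-2.0000 2.0000 0.0000]
Step 6: x=[6.0000 12.0000 19.0000] v=[0.0000 -2.0000 2.0000]

Answer: 6.0000 12.0000 19.0000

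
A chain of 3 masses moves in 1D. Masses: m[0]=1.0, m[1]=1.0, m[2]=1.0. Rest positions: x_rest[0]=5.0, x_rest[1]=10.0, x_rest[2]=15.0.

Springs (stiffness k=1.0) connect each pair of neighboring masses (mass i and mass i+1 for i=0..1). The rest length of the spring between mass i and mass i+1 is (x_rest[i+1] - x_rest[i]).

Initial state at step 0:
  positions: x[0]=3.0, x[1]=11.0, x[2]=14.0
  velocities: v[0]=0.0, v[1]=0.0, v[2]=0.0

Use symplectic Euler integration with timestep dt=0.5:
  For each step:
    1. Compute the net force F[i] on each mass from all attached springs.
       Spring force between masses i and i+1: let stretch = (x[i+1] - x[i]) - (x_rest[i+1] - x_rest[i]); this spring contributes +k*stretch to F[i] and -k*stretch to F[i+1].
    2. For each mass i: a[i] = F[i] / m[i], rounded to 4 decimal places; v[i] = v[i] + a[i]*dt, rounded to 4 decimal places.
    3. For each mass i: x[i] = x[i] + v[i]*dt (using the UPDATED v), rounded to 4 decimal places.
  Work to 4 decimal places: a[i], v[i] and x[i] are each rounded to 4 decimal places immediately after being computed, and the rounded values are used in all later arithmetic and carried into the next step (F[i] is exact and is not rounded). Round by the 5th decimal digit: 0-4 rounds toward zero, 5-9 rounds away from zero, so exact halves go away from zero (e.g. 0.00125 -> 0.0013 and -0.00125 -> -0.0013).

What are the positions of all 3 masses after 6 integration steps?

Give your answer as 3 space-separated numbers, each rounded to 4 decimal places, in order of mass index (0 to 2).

Step 0: x=[3.0000 11.0000 14.0000] v=[0.0000 0.0000 0.0000]
Step 1: x=[3.7500 9.7500 14.5000] v=[1.5000 -2.5000 1.0000]
Step 2: x=[4.7500 8.1875 15.0625] v=[2.0000 -3.1250 1.1250]
Step 3: x=[5.3594 7.4844 15.1563] v=[1.2188 -1.4063 0.1875]
Step 4: x=[5.2501 8.1680 14.5821] v=[-0.2187 1.3672 -1.1485]
Step 5: x=[4.6202 9.7257 13.6543] v=[-1.2598 3.1153 -1.8556]
Step 6: x=[4.0167 10.9892 12.9944] v=[-1.2071 2.5269 -1.3199]

Answer: 4.0167 10.9892 12.9944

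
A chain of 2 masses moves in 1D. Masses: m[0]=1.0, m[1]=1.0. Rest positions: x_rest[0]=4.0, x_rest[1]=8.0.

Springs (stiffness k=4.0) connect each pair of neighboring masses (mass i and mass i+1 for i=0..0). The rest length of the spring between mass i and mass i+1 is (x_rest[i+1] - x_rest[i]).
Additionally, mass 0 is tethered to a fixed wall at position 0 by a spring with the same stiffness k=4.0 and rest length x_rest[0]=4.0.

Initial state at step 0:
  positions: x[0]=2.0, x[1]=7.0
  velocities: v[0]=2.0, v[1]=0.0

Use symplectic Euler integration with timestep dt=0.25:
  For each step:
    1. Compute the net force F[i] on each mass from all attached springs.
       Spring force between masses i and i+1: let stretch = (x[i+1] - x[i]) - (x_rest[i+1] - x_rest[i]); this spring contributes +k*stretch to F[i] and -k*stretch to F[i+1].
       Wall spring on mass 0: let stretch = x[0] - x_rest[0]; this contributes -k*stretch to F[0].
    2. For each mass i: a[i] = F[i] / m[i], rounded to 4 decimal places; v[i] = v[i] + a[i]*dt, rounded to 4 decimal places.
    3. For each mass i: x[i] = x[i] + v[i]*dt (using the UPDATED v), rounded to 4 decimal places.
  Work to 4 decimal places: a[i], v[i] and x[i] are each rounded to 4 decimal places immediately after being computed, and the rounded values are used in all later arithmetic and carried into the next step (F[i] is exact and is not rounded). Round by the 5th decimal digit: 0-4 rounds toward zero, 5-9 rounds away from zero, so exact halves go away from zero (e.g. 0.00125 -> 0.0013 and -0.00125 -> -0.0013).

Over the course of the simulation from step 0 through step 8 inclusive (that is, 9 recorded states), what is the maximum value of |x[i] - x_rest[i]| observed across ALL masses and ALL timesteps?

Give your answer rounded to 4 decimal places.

Answer: 2.5354

Derivation:
Step 0: x=[2.0000 7.0000] v=[2.0000 0.0000]
Step 1: x=[3.2500 6.7500] v=[5.0000 -1.0000]
Step 2: x=[4.5625 6.6250] v=[5.2500 -0.5000]
Step 3: x=[5.2500 6.9844] v=[2.7500 1.4375]
Step 4: x=[5.0586 7.9102] v=[-0.7656 3.7031]
Step 5: x=[4.3155 9.1231] v=[-2.9726 4.8515]
Step 6: x=[3.6954 10.1341] v=[-2.4805 4.0439]
Step 7: x=[3.7611 10.5354] v=[0.2628 1.6052]
Step 8: x=[4.5801 10.2431] v=[3.2760 -1.1691]
Max displacement = 2.5354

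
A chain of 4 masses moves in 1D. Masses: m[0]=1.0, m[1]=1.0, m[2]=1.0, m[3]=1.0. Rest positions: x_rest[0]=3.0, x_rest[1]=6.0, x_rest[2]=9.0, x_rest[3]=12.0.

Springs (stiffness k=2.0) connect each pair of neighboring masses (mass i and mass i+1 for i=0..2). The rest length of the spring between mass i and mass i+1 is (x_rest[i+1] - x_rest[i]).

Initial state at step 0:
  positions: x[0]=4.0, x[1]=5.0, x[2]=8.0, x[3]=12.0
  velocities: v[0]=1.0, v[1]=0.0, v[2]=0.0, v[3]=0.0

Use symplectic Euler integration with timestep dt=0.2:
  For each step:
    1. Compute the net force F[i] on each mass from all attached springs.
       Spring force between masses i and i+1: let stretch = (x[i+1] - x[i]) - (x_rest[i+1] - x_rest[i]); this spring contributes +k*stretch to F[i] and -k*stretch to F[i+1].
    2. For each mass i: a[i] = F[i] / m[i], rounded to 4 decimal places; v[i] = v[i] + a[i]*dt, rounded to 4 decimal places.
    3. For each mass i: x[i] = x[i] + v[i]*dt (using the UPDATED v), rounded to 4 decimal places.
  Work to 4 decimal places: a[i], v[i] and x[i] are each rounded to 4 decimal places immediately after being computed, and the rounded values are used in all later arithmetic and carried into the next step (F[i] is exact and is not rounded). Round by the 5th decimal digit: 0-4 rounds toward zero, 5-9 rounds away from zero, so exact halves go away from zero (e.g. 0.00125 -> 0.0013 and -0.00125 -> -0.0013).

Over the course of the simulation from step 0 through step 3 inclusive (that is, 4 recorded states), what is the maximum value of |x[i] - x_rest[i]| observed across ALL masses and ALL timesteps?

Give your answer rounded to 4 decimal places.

Answer: 1.0400

Derivation:
Step 0: x=[4.0000 5.0000 8.0000 12.0000] v=[1.0000 0.0000 0.0000 0.0000]
Step 1: x=[4.0400 5.1600 8.0800 11.9200] v=[0.2000 0.8000 0.4000 -0.4000]
Step 2: x=[3.9296 5.4640 8.2336 11.7728] v=[-0.5520 1.5200 0.7680 -0.7360]
Step 3: x=[3.7020 5.8668 8.4488 11.5825] v=[-1.1382 2.0141 1.0758 -0.9517]
Max displacement = 1.0400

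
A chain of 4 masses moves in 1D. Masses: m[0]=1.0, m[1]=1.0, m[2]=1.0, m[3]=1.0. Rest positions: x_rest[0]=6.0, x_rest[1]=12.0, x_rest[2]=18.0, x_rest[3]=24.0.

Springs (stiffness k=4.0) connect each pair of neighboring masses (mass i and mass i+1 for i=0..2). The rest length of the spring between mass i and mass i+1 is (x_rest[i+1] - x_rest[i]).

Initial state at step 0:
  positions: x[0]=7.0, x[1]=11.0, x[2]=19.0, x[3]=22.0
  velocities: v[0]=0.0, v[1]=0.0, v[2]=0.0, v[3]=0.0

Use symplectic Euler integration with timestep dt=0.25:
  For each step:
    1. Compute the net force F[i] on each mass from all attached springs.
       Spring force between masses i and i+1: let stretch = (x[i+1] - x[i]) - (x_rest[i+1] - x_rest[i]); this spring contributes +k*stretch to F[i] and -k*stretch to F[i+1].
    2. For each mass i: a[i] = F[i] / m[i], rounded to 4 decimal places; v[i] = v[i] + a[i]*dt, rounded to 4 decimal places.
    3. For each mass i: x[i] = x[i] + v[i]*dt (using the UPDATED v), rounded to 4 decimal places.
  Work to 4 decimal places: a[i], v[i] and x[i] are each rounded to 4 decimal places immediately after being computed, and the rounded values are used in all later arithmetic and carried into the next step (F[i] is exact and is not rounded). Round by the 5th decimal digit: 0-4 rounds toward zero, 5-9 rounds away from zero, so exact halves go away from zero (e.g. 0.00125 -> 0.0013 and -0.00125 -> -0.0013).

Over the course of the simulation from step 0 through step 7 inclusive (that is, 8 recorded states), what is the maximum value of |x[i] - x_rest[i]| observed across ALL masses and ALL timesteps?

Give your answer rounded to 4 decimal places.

Answer: 2.1269

Derivation:
Step 0: x=[7.0000 11.0000 19.0000 22.0000] v=[0.0000 0.0000 0.0000 0.0000]
Step 1: x=[6.5000 12.0000 17.7500 22.7500] v=[-2.0000 4.0000 -5.0000 3.0000]
Step 2: x=[5.8750 13.0625 16.3125 23.7500] v=[-2.5000 4.2500 -5.7500 4.0000]
Step 3: x=[5.5469 13.1406 15.9219 24.3906] v=[-1.3125 0.3125 -1.5625 2.5625]
Step 4: x=[5.6172 12.0156 16.9531 24.4141] v=[0.2812 -4.4999 4.1249 0.0938]
Step 5: x=[5.7871 10.5254 18.6152 24.0723] v=[0.6796 -5.9608 6.6484 -1.3672]
Step 6: x=[5.6416 9.8731 19.6191 23.8662] v=[-0.5821 -2.6093 4.0157 -0.8243]
Step 7: x=[5.0540 10.5994 19.2483 24.0984] v=[-2.3506 2.9052 -1.4832 0.9286]
Max displacement = 2.1269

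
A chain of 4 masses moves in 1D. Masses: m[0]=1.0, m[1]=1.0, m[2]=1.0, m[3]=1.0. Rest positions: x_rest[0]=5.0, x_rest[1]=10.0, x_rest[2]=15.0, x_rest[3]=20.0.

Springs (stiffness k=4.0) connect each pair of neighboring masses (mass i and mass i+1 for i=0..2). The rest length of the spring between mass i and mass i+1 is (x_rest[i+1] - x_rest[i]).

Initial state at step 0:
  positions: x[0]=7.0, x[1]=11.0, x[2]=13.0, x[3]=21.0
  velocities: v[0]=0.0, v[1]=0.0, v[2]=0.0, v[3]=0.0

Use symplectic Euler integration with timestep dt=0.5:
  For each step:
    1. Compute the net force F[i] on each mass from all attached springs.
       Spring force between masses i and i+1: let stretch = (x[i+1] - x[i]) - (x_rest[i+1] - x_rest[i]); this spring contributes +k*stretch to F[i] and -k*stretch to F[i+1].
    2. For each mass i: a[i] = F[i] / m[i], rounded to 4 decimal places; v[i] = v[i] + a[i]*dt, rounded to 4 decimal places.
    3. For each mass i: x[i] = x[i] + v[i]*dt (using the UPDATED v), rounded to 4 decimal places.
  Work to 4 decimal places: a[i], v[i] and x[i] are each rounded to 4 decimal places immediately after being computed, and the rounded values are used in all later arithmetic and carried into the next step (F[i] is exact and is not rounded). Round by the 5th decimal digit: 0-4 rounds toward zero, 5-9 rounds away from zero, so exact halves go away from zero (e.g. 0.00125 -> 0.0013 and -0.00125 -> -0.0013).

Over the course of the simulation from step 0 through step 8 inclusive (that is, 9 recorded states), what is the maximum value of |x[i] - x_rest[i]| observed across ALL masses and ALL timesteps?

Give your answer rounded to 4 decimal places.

Answer: 4.0000

Derivation:
Step 0: x=[7.0000 11.0000 13.0000 21.0000] v=[0.0000 0.0000 0.0000 0.0000]
Step 1: x=[6.0000 9.0000 19.0000 18.0000] v=[-2.0000 -4.0000 12.0000 -6.0000]
Step 2: x=[3.0000 14.0000 14.0000 21.0000] v=[-6.0000 10.0000 -10.0000 6.0000]
Step 3: x=[6.0000 8.0000 16.0000 22.0000] v=[6.0000 -12.0000 4.0000 2.0000]
Step 4: x=[6.0000 8.0000 16.0000 22.0000] v=[0.0000 0.0000 0.0000 0.0000]
Step 5: x=[3.0000 14.0000 14.0000 21.0000] v=[-6.0000 12.0000 -4.0000 -2.0000]
Step 6: x=[6.0000 9.0000 19.0000 18.0000] v=[6.0000 -10.0000 10.0000 -6.0000]
Step 7: x=[7.0000 11.0000 13.0000 21.0000] v=[2.0000 4.0000 -12.0000 6.0000]
Step 8: x=[7.0000 11.0000 13.0000 21.0000] v=[0.0000 0.0000 0.0000 0.0000]
Max displacement = 4.0000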